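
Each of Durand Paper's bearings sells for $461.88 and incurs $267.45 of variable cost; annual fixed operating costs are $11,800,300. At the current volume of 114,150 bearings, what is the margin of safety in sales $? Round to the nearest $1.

Each unit contributes $461.88 − $267.45 = $194.43. Break-even units = $11,800,300 ÷ $194.43 = 60,691.77; break-even revenue = 60,691.77 × $461.88 = $28,032,312.73.
Actual sales revenue = 114,150 × $461.88 = $52,723,602.00.
Margin of safety = $52,723,602.00 − $28,032,312.73 = $24,691,289.

$24,691,289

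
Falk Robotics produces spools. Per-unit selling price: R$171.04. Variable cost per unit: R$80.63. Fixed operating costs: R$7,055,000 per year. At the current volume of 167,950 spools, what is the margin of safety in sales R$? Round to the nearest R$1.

R$15,379,335

Unit CM = price − variable cost = R$171.04 − R$80.63 = R$90.41. Break-even units = R$7,055,000 ÷ R$90.41 = 78,033.40; break-even revenue = 78,033.40 × R$171.04 = R$13,346,833.31.
Actual sales revenue = 167,950 × R$171.04 = R$28,726,168.00.
Margin of safety = R$28,726,168.00 − R$13,346,833.31 = R$15,379,335.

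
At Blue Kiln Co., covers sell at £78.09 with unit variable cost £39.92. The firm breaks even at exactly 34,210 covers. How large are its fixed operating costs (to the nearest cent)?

Each unit contributes £78.09 − £39.92 = £38.17.
Since BE = FC / CM, FC = 34,210 × £38.17 = £1,305,795.70.

£1,305,795.70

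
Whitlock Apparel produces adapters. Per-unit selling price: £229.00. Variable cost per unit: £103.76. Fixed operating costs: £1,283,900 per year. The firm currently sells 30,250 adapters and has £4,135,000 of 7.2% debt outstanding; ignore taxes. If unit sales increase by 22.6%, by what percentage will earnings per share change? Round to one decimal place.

At 30,250 units, contribution = 30,250 × £125.24 = £3,788,510.00.
Operating income = contribution − fixed costs = £3,788,510.00 − £1,283,900 = £2,504,610.00.
Interest = £297,720.00, so EBIT − I = £2,206,890.00.
DCL = total CM / (EBIT − I) = £3,788,510.00 / £2,206,890.00 = 1.7167.
EPS therefore changes by 1.7167 × (+22.6%) = +38.8%.

+38.8%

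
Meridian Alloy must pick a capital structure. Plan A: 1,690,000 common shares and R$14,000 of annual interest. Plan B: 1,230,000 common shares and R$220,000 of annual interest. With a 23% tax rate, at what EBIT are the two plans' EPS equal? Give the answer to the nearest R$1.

R$770,826

Set EPS_A = EPS_B: (EBIT − R$14,000)(1 − 0.23) ÷ 1,690,000 = (EBIT − R$220,000)(1 − 0.23) ÷ 1,230,000.
The (1 − t) factor cancels: (EBIT − 14,000) × 1,230,000 = (EBIT − 220,000) × 1,690,000.
Solving, EBIT = (220,000·1,690,000 − 14,000·1,230,000) / (1,690,000 − 1,230,000) = 354,580,000,000 / 460,000 = 770,826.09.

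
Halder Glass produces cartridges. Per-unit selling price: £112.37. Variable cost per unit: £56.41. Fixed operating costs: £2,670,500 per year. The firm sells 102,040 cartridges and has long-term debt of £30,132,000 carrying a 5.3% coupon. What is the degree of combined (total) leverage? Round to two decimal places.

3.96

Contribution at this volume is 102,040 × £55.96 = £5,710,158.40.
Subtracting fixed costs: EBIT = £5,710,158.40 − £2,670,500 = £3,039,658.40. Interest = £1,596,996.00, so EBIT − I = £1,442,662.40.
DCL = contribution ÷ (EBIT − I) = £5,710,158.40 ÷ £1,442,662.40 = 3.9581.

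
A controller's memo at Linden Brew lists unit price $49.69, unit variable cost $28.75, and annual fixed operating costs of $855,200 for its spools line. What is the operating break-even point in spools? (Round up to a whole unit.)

40,841 spools

Unit CM = price − variable cost = $49.69 − $28.75 = $20.94.
Break-even volume = fixed costs ÷ CM per unit = $855,200 ÷ $20.94 = 40,840.50, so 40,841 spools.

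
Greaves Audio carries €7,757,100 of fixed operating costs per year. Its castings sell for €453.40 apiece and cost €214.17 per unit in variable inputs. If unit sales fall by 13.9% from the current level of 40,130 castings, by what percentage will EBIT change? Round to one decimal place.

-72.4%

At 40,130 units, contribution = 40,130 × €239.23 = €9,600,299.90.
Operating income = contribution − fixed costs = €9,600,299.90 − €7,757,100 = €1,843,199.90.
So DOL = total CM / EBIT = €9,600,299.90 / €1,843,199.90 = 5.2085.
So EBIT moves 5.2085 × (-13.9%) = -72.4%.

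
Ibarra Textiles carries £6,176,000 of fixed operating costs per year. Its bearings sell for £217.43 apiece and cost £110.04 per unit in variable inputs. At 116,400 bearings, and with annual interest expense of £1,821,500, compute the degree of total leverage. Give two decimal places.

2.78

Contribution at this volume is 116,400 × £107.39 = £12,500,196.00.
EBIT = £12,500,196.00 − £6,176,000 = £6,324,196.00. Interest = £1,821,500.00.
DOL = £12,500,196.00 ÷ £6,324,196.00 = 1.9766; DFL = £6,324,196.00 ÷ £4,502,696.00 = 1.4045.
DCL = DOL × DFL = 1.9766 × 1.4045 = 2.7761.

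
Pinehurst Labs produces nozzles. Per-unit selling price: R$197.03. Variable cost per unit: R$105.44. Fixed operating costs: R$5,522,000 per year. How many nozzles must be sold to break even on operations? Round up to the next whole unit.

60,291 nozzles

Each unit contributes R$197.03 − R$105.44 = R$91.59.
Break-even Q = R$5,522,000 / R$91.59 = 60,290.42 → 60,291 nozzles.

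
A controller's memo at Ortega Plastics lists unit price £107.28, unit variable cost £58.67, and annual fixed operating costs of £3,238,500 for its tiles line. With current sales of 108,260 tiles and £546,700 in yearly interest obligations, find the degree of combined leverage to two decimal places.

Total contribution margin = 108,260 × £48.61 = £5,262,518.60.
Subtracting fixed costs: EBIT = £5,262,518.60 − £3,238,500 = £2,024,018.60. Interest = £546,700.00, so EBIT − I = £1,477,318.60.
Degree of total leverage = total CM / (EBIT − interest) = £5,262,518.60 / £1,477,318.60 = 3.5622.

3.56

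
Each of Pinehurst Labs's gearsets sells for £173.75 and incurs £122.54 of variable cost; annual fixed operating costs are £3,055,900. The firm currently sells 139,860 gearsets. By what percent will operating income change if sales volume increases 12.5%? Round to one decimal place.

+21.8%

At 139,860 units, contribution = 139,860 × £51.21 = £7,162,230.60.
EBIT = £7,162,230.60 − £3,055,900 = £4,106,330.60.
So DOL = total CM / EBIT = £7,162,230.60 / £4,106,330.60 = 1.7442.
%ΔEBIT = DOL × %ΔSales = 1.7442 × +12.5% = +21.8%.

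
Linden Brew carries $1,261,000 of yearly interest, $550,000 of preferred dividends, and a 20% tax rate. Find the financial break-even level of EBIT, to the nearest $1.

$1,948,500

Preferred dividends are paid after tax, so their pre-tax equivalent is $550,000 ÷ (1 − 0.20) = $687,500.00.
EPS = 0 when EBIT covers interest plus the pre-tax preferred burden: $1,261,000 + $687,500.00 = $1,948,500.00.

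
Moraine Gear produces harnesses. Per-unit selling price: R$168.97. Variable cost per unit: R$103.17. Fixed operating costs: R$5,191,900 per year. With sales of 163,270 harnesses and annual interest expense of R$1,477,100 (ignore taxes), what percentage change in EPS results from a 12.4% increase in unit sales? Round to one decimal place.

+32.7%

At 163,270 units, contribution = 163,270 × R$65.80 = R$10,743,166.00.
EBIT = R$10,743,166.00 − R$5,191,900 = R$5,551,266.00.
After interest of R$1,477,100.00, pre-tax earnings = R$4,074,166.00.
DCL = total CM / (EBIT − I) = R$10,743,166.00 / R$4,074,166.00 = 2.6369.
EPS therefore changes by 2.6369 × (+12.4%) = +32.7%.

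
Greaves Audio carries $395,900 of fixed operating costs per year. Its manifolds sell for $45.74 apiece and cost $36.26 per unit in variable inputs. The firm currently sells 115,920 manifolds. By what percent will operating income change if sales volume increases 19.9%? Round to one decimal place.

+31.1%

At 115,920 units, contribution = 115,920 × $9.48 = $1,098,921.60.
Operating income = contribution − fixed costs = $1,098,921.60 − $395,900 = $703,021.60.
Degree of operating leverage = $1,098,921.60 / $703,021.60 = 1.5631.
%ΔEBIT = DOL × %ΔSales = 1.5631 × +19.9% = +31.1%.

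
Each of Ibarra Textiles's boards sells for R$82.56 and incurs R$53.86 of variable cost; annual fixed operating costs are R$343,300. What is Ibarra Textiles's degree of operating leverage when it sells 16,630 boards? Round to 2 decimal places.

Contribution at this volume is 16,630 × R$28.70 = R$477,281.00.
EBIT = R$477,281.00 − R$343,300 = R$133,981.00.
DOL = contribution ÷ EBIT = R$477,281.00 ÷ R$133,981.00 = 3.5623.

3.56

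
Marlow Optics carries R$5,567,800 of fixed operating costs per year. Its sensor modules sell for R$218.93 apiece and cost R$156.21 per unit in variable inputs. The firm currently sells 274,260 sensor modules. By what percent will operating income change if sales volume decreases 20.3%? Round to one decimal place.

-30.0%

At 274,260 units, contribution = 274,260 × R$62.72 = R$17,201,587.20.
Subtracting fixed costs: EBIT = R$17,201,587.20 − R$5,567,800 = R$11,633,787.20.
So DOL = total CM / EBIT = R$17,201,587.20 / R$11,633,787.20 = 1.4786.
Operating income changes by 1.4786 × -20.3% = -30.0%.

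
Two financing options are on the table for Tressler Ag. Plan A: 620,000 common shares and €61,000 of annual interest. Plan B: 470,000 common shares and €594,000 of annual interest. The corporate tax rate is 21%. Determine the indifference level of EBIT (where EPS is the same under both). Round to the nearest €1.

At indifference, (EBIT − 61,000)(1 − t)/620,000 = (EBIT − 594,000)(1 − t)/470,000.
Cancelling (1 − t) and cross-multiplying: 470,000·(EBIT − 61,000) = 620,000·(EBIT − 594,000).
Solving, EBIT = (594,000·620,000 − 61,000·470,000) / (620,000 − 470,000) = 339,610,000,000 / 150,000 = 2,264,066.67.

€2,264,067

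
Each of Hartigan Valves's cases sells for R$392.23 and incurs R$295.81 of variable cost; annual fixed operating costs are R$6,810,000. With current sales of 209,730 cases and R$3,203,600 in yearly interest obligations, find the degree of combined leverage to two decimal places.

1.98

Total contribution margin = 209,730 × R$96.42 = R$20,222,166.60.
Operating income = contribution − fixed costs = R$20,222,166.60 − R$6,810,000 = R$13,412,166.60. Interest = R$3,203,600.00, so EBIT − I = R$10,208,566.60.
Degree of total leverage = total CM / (EBIT − interest) = R$20,222,166.60 / R$10,208,566.60 = 1.9809.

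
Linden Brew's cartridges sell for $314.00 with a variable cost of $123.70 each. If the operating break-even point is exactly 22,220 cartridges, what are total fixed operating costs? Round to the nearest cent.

Contribution margin per unit = $314.00 − $123.70 = $190.30.
Since BE = FC / CM, FC = 22,220 × $190.30 = $4,228,466.00.

$4,228,466.00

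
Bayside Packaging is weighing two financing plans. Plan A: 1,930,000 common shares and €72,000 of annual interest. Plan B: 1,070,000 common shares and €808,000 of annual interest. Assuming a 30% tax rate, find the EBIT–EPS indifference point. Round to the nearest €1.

€1,723,721

Set EPS_A = EPS_B: (EBIT − €72,000)(1 − 0.30) ÷ 1,930,000 = (EBIT − €808,000)(1 − 0.30) ÷ 1,070,000.
Cancelling (1 − t) and cross-multiplying: 1,070,000·(EBIT − 72,000) = 1,930,000·(EBIT − 808,000).
Solving, EBIT = (808,000·1,930,000 − 72,000·1,070,000) / (1,930,000 − 1,070,000) = 1,482,400,000,000 / 860,000 = 1,723,720.93.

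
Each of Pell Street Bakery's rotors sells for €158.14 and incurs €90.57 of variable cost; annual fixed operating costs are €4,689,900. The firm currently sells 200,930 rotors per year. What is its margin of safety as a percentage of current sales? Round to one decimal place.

Unit CM = price − variable cost = €158.14 − €90.57 = €67.57. Break-even units = €4,689,900 ÷ €67.57 = 69,408.02; break-even revenue = 69,408.02 × €158.14 = €10,976,184.49.
Current sales = 200,930 × €158.14 = €31,775,070.20.
Margin of safety = (€31,775,070.20 − €10,976,184.49) ÷ €31,775,070.20 = 65.5%.

65.5%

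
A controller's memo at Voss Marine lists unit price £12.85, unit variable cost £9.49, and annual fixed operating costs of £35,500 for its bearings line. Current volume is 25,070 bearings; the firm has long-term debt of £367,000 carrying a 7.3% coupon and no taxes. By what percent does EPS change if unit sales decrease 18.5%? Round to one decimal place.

At 25,070 units, contribution = 25,070 × £3.36 = £84,235.20.
Operating income = contribution − fixed costs = £84,235.20 − £35,500 = £48,735.20.
Interest = £26,791.00, so EBIT − I = £21,944.20.
DCL = total CM / (EBIT − I) = £84,235.20 / £21,944.20 = 3.8386.
%ΔEPS = DCL × %ΔSales = 3.8386 × -18.5% = -71.0%.

-71.0%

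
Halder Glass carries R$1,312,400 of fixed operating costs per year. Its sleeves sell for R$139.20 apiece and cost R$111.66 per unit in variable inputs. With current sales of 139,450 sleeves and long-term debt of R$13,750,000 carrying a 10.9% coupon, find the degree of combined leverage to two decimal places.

At 139,450 units, contribution = 139,450 × R$27.54 = R$3,840,453.00.
EBIT = R$3,840,453.00 − R$1,312,400 = R$2,528,053.00. Interest = R$1,498,750.00.
DOL = R$3,840,453.00 ÷ R$2,528,053.00 = 1.5191; DFL = R$2,528,053.00 ÷ R$1,029,303.00 = 2.4561.
DCL = DOL × DFL = 1.5191 × 2.4561 = 3.7311.

3.73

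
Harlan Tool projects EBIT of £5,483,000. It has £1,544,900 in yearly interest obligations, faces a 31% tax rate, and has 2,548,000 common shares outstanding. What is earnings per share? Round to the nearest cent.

Pre-tax income = £5,483,000 − £1,544,900.00 = £3,938,100.00.
Net income = £3,938,100.00 × (1 − 0.31) = £2,717,289.00.
EPS = £2,717,289.00 ÷ 2,548,000 = £1.07.

£1.07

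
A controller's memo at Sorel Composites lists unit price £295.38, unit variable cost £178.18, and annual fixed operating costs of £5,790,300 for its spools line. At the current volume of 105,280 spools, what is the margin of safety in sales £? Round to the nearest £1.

£16,504,272

Contribution margin per unit = £295.38 − £178.18 = £117.20. Break-even units = £5,790,300 ÷ £117.20 = 49,405.29; break-even revenue = 49,405.29 × £295.38 = £14,593,334.59.
Current sales = 105,280 × £295.38 = £31,097,606.40.
Margin of safety = £31,097,606.40 − £14,593,334.59 = £16,504,272.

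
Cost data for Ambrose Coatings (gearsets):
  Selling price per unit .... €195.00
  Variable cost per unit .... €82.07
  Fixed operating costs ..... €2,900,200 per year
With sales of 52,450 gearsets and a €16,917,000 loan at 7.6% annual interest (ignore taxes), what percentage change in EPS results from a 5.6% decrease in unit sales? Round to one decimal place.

Contribution at this volume is 52,450 × €112.93 = €5,923,178.50.
Operating income = contribution − fixed costs = €5,923,178.50 − €2,900,200 = €3,022,978.50.
Interest = €1,285,692.00, so EBIT − I = €1,737,286.50.
Degree of combined leverage = contribution ÷ (EBIT − I) = €5,923,178.50 ÷ €1,737,286.50 = 3.4094.
%ΔEPS = DCL × %ΔSales = 3.4094 × -5.6% = -19.1%.

-19.1%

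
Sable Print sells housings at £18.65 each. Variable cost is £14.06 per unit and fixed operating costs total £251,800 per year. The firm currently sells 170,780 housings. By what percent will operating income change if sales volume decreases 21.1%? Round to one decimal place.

-31.1%

Contribution at this volume is 170,780 × £4.59 = £783,880.20.
EBIT = £783,880.20 − £251,800 = £532,080.20.
Degree of operating leverage = £783,880.20 / £532,080.20 = 1.4732.
Operating income changes by 1.4732 × -21.1% = -31.1%.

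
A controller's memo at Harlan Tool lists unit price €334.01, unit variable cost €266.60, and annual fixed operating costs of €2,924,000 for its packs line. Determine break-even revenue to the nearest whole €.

CM per unit = €334.01 − €266.60 = €67.41; CM ratio = €67.41 / €334.01 = 0.2018.
Break-even revenue = fixed costs × price ÷ CM = €2,924,000 × €334.01 ÷ €67.41 = €14,488,136.

€14,488,136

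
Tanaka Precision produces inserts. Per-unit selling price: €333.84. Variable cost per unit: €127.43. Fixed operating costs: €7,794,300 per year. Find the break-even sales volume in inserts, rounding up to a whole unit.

37,762 inserts

Unit CM = price − variable cost = €333.84 − €127.43 = €206.41.
Break-even volume = fixed costs ÷ CM per unit = €7,794,300 ÷ €206.41 = 37,761.25, so 37,762 inserts.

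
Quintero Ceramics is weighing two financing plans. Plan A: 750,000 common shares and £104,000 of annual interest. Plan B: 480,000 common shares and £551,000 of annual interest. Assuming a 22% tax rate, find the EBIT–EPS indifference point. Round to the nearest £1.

£1,345,667

Set EPS_A = EPS_B: (EBIT − £104,000)(1 − 0.22) ÷ 750,000 = (EBIT − £551,000)(1 − 0.22) ÷ 480,000.
The (1 − t) factor cancels: (EBIT − 104,000) × 480,000 = (EBIT − 551,000) × 750,000.
EBIT × (750,000 − 480,000) = 551,000 × 750,000 − 104,000 × 480,000 = 363,330,000,000, so EBIT = 363,330,000,000 ÷ 270,000 = 1,345,666.67.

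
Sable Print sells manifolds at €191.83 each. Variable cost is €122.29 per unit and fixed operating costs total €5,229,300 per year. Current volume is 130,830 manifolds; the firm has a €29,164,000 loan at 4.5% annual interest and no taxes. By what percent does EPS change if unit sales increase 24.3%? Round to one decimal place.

At 130,830 units, contribution = 130,830 × €69.54 = €9,097,918.20.
Subtracting fixed costs: EBIT = €9,097,918.20 − €5,229,300 = €3,868,618.20.
After interest of €1,312,380.00, pre-tax earnings = €2,556,238.20.
DCL = total CM / (EBIT − I) = €9,097,918.20 / €2,556,238.20 = 3.5591.
EPS therefore changes by 3.5591 × (+24.3%) = +86.5%.

+86.5%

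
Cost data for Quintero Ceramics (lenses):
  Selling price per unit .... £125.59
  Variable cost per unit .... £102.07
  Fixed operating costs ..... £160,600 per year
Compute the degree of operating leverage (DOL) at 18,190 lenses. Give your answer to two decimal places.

1.60

At 18,190 units, contribution = 18,190 × £23.52 = £427,828.80.
EBIT = £427,828.80 − £160,600 = £267,228.80.
DOL = contribution ÷ EBIT = £427,828.80 ÷ £267,228.80 = 1.6010.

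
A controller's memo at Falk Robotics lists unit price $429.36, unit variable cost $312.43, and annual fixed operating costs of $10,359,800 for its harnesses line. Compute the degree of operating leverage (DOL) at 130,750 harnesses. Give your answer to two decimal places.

Total contribution margin = 130,750 × $116.93 = $15,288,597.50.
EBIT = $15,288,597.50 − $10,359,800 = $4,928,797.50.
Degree of operating leverage = $15,288,597.50 / $4,928,797.50 = 3.1019.

3.10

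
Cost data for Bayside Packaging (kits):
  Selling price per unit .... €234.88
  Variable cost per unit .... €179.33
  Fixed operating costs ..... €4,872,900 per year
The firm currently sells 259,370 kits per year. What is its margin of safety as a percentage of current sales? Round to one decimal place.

Each unit contributes €234.88 − €179.33 = €55.55. Break-even units = €4,872,900 ÷ €55.55 = 87,720.97; break-even revenue = 87,720.97 × €234.88 = €20,603,901.93.
Current sales = 259,370 × €234.88 = €60,920,825.60.
Margin of safety = (€60,920,825.60 − €20,603,901.93) ÷ €60,920,825.60 = 66.2%.

66.2%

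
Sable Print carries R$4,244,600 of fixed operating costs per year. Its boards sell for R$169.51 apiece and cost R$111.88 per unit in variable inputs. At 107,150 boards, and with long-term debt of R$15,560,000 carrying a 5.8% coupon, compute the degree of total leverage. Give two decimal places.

At 107,150 units, contribution = 107,150 × R$57.63 = R$6,175,054.50.
Subtracting fixed costs: EBIT = R$6,175,054.50 − R$4,244,600 = R$1,930,454.50. Interest = R$902,480.00, so EBIT − I = R$1,027,974.50.
DCL = contribution ÷ (EBIT − I) = R$6,175,054.50 ÷ R$1,027,974.50 = 6.0070.

6.01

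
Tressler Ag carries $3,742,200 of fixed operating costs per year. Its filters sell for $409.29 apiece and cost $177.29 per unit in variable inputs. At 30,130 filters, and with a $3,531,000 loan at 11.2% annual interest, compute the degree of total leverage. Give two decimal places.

Total contribution margin = 30,130 × $232.00 = $6,990,160.00.
EBIT = $6,990,160.00 − $3,742,200 = $3,247,960.00. Interest = $395,472.00.
DOL = $6,990,160.00 ÷ $3,247,960.00 = 2.1522; DFL = $3,247,960.00 ÷ $2,852,488.00 = 1.1386.
DCL = DOL × DFL = 2.1522 × 1.1386 = 2.4505.

2.45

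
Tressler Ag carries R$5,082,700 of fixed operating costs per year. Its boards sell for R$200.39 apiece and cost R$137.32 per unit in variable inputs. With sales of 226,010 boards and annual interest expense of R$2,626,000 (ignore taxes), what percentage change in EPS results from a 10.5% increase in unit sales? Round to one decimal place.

+22.9%

Total contribution margin = 226,010 × R$63.07 = R$14,254,450.70.
EBIT = R$14,254,450.70 − R$5,082,700 = R$9,171,750.70.
Interest = R$2,626,000.00, so EBIT − I = R$6,545,750.70.
DCL = total CM / (EBIT − I) = R$14,254,450.70 / R$6,545,750.70 = 2.1777.
EPS therefore changes by 2.1777 × (+10.5%) = +22.9%.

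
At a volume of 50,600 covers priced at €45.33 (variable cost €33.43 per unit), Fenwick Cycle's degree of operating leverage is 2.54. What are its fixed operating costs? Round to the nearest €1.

Contribution at this volume is 50,600 × €11.90 = €602,140.00.
DOL = contribution / EBIT, so EBIT = €602,140.00 / 2.54 = €237,062.99.
Fixed costs = CM − EBIT = €602,140.00 − €237,062.99 = €365,077.

€365,077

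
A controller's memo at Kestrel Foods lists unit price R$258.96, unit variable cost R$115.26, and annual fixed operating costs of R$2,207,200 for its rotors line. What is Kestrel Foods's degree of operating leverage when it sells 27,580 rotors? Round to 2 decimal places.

2.26

At 27,580 units, contribution = 27,580 × R$143.70 = R$3,963,246.00.
Operating income = contribution − fixed costs = R$3,963,246.00 − R$2,207,200 = R$1,756,046.00.
DOL = contribution ÷ EBIT = R$3,963,246.00 ÷ R$1,756,046.00 = 2.2569.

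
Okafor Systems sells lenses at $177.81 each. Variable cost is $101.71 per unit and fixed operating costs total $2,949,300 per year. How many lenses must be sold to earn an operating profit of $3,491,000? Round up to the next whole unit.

Each unit contributes $177.81 − $101.71 = $76.10.
Units = (FC + target) / CM = ($2,949,300 + $3,491,000) / $76.10 = 84,629.43, so 84,630 lenses.

84,630 lenses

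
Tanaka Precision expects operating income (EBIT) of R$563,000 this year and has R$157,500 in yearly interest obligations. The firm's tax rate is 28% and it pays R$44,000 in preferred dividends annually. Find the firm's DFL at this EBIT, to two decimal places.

1.63

Interest = R$157,500.00.
Preferred dividends grossed up pre-tax: R$44,000 / (1 − 0.28) = R$61,111.11.
DFL = EBIT ÷ [EBIT − I − D_p/(1−t)] = R$563,000 ÷ [R$563,000 − R$157,500.00 − R$61,111.11] = R$563,000 ÷ R$344,388.89 = 1.6348.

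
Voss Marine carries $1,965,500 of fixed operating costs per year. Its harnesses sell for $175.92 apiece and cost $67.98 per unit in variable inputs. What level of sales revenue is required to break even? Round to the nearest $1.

$3,203,361

CM per unit = $175.92 − $67.98 = $107.94; CM ratio = $107.94 / $175.92 = 0.6136.
Break-even revenue = fixed costs × price ÷ CM = $1,965,500 × $175.92 ÷ $107.94 = $3,203,361.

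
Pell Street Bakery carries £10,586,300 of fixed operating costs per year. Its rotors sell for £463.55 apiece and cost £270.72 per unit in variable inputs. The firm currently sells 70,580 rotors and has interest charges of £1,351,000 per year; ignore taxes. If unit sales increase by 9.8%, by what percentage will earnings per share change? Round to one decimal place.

Total contribution margin = 70,580 × £192.83 = £13,609,941.40.
EBIT = £13,609,941.40 − £10,586,300 = £3,023,641.40.
Interest = £1,351,000.00, so EBIT − I = £1,672,641.40.
Degree of combined leverage = contribution ÷ (EBIT − I) = £13,609,941.40 ÷ £1,672,641.40 = 8.1368.
EPS therefore changes by 8.1368 × (+9.8%) = +79.7%.

+79.7%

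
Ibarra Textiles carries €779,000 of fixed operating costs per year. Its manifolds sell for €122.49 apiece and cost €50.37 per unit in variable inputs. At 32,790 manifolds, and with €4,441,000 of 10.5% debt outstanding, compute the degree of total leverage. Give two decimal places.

Total contribution margin = 32,790 × €72.12 = €2,364,814.80.
Operating income = contribution − fixed costs = €2,364,814.80 − €779,000 = €1,585,814.80. Interest = €466,305.00, so EBIT − I = €1,119,509.80.
Degree of total leverage = total CM / (EBIT − interest) = €2,364,814.80 / €1,119,509.80 = 2.1124.

2.11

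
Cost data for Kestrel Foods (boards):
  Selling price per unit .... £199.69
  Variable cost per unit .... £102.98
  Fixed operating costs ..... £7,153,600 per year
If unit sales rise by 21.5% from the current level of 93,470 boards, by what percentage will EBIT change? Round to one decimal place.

+103.1%

At 93,470 units, contribution = 93,470 × £96.71 = £9,039,483.70.
EBIT = £9,039,483.70 − £7,153,600 = £1,885,883.70.
Degree of operating leverage = £9,039,483.70 / £1,885,883.70 = 4.7932.
Operating income changes by 4.7932 × +21.5% = +103.1%.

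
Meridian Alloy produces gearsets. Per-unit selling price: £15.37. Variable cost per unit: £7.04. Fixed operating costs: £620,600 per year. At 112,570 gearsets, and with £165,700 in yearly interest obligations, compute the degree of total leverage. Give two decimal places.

Total contribution margin = 112,570 × £8.33 = £937,708.10.
EBIT = £937,708.10 − £620,600 = £317,108.10. Interest = £165,700.00, so EBIT − I = £151,408.10.
DCL = contribution ÷ (EBIT − I) = £937,708.10 ÷ £151,408.10 = 6.1932.

6.19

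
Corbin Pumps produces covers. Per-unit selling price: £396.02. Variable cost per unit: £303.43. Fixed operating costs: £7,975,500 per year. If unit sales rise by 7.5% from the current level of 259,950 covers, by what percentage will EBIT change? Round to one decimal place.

Total contribution margin = 259,950 × £92.59 = £24,068,770.50.
Subtracting fixed costs: EBIT = £24,068,770.50 − £7,975,500 = £16,093,270.50.
Degree of operating leverage = £24,068,770.50 / £16,093,270.50 = 1.4956.
%ΔEBIT = DOL × %ΔSales = 1.4956 × +7.5% = +11.2%.

+11.2%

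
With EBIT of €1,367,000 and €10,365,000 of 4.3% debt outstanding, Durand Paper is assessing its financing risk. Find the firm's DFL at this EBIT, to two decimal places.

1.48

Interest = €445,695.00.
DFL = EBIT ÷ (EBIT − I) = €1,367,000 ÷ (€1,367,000 − €445,695.00) = €1,367,000 ÷ €921,305.00 = 1.4838.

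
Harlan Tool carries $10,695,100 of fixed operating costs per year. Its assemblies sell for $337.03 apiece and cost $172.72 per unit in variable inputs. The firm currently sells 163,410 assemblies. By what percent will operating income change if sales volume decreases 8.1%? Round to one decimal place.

-13.5%

At 163,410 units, contribution = 163,410 × $164.31 = $26,849,897.10.
Subtracting fixed costs: EBIT = $26,849,897.10 − $10,695,100 = $16,154,797.10.
DOL = contribution ÷ EBIT = $26,849,897.10 ÷ $16,154,797.10 = 1.6620.
Operating income changes by 1.6620 × -8.1% = -13.5%.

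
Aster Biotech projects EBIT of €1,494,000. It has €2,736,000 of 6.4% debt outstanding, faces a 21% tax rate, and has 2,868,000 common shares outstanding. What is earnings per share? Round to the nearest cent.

€0.36

Pre-tax income = €1,494,000 − €175,104.00 = €1,318,896.00.
After tax at 21%: net income = €1,318,896.00 × 0.79 = €1,041,927.84.
EPS = €1,041,927.84 ÷ 2,868,000 = €0.36.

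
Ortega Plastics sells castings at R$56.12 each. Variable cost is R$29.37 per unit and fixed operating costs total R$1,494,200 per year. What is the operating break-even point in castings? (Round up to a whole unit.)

Unit CM = price − variable cost = R$56.12 − R$29.37 = R$26.75.
Break-even Q = R$1,494,200 / R$26.75 = 55,857.94 → 55,858 castings.

55,858 castings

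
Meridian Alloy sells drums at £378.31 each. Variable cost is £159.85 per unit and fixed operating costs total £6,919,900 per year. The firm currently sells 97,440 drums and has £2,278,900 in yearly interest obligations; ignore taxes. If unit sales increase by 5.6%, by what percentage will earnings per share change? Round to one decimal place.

+9.9%

Total contribution margin = 97,440 × £218.46 = £21,286,742.40.
Operating income = contribution − fixed costs = £21,286,742.40 − £6,919,900 = £14,366,842.40.
Interest = £2,278,900.00, so EBIT − I = £12,087,942.40.
Degree of combined leverage = contribution ÷ (EBIT − I) = £21,286,742.40 ÷ £12,087,942.40 = 1.7610.
EPS therefore changes by 1.7610 × (+5.6%) = +9.9%.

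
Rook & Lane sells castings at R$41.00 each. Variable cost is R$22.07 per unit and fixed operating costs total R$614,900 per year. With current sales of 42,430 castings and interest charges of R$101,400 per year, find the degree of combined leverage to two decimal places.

9.24

Contribution at this volume is 42,430 × R$18.93 = R$803,199.90.
Subtracting fixed costs: EBIT = R$803,199.90 − R$614,900 = R$188,299.90. Interest = R$101,400.00.
DOL = R$803,199.90 ÷ R$188,299.90 = 4.2655; DFL = R$188,299.90 ÷ R$86,899.90 = 2.1669.
Combined leverage = 4.2655 × 2.1669 = 9.2429.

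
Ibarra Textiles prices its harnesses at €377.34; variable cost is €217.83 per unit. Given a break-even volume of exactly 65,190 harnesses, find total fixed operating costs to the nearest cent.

Each unit contributes €377.34 − €217.83 = €159.51.
Since BE = FC / CM, FC = 65,190 × €159.51 = €10,398,456.90.

€10,398,456.90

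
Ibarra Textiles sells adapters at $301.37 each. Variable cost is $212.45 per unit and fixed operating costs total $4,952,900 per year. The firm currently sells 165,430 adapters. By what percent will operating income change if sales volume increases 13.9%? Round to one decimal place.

+21.0%

Total contribution margin = 165,430 × $88.92 = $14,710,035.60.
Subtracting fixed costs: EBIT = $14,710,035.60 − $4,952,900 = $9,757,135.60.
Degree of operating leverage = $14,710,035.60 / $9,757,135.60 = 1.5076.
Operating income changes by 1.5076 × +13.9% = +21.0%.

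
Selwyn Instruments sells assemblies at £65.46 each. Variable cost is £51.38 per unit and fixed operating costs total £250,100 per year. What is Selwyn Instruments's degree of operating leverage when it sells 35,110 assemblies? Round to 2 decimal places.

2.02

Contribution at this volume is 35,110 × £14.08 = £494,348.80.
Operating income = contribution − fixed costs = £494,348.80 − £250,100 = £244,248.80.
DOL = contribution ÷ EBIT = £494,348.80 ÷ £244,248.80 = 2.0240.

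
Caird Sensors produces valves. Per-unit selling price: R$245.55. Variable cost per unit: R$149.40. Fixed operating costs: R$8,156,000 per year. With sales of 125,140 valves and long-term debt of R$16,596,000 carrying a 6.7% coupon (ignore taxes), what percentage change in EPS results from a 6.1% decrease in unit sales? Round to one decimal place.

-26.6%

Contribution at this volume is 125,140 × R$96.15 = R$12,032,211.00.
EBIT = R$12,032,211.00 − R$8,156,000 = R$3,876,211.00.
After interest of R$1,111,932.00, pre-tax earnings = R$2,764,279.00.
Degree of combined leverage = contribution ÷ (EBIT − I) = R$12,032,211.00 ÷ R$2,764,279.00 = 4.3527.
%ΔEPS = DCL × %ΔSales = 4.3527 × -6.1% = -26.6%.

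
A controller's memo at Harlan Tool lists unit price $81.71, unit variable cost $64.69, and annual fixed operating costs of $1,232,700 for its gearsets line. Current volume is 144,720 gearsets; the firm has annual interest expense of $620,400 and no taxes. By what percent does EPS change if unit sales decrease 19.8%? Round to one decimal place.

-79.9%

Contribution at this volume is 144,720 × $17.02 = $2,463,134.40.
Operating income = contribution − fixed costs = $2,463,134.40 − $1,232,700 = $1,230,434.40.
After interest of $620,400.00, pre-tax earnings = $610,034.40.
DCL = total CM / (EBIT − I) = $2,463,134.40 / $610,034.40 = 4.0377.
EPS therefore changes by 4.0377 × (-19.8%) = -79.9%.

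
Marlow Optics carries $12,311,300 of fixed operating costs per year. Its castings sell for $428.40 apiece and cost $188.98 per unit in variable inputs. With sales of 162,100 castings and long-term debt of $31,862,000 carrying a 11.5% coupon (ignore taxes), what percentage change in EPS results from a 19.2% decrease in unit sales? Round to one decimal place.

Contribution at this volume is 162,100 × $239.42 = $38,809,982.00.
Operating income = contribution − fixed costs = $38,809,982.00 − $12,311,300 = $26,498,682.00.
Interest = $3,664,130.00, so EBIT − I = $22,834,552.00.
DCL = total CM / (EBIT − I) = $38,809,982.00 / $22,834,552.00 = 1.6996.
%ΔEPS = DCL × %ΔSales = 1.6996 × -19.2% = -32.6%.

-32.6%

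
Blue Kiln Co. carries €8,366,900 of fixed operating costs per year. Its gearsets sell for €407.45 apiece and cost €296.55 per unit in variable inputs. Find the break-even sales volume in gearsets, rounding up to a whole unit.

Unit CM = price − variable cost = €407.45 − €296.55 = €110.90.
Units to break even: €8,366,900 ÷ €110.90 = 75,445.45, rounded up to 75,446.

75,446 gearsets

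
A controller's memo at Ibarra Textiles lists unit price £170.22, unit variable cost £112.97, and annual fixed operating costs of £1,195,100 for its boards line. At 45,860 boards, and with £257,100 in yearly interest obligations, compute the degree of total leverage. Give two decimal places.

Contribution at this volume is 45,860 × £57.25 = £2,625,485.00.
Subtracting fixed costs: EBIT = £2,625,485.00 − £1,195,100 = £1,430,385.00. Interest = £257,100.00, so EBIT − I = £1,173,285.00.
DCL = contribution ÷ (EBIT − I) = £2,625,485.00 ÷ £1,173,285.00 = 2.2377.

2.24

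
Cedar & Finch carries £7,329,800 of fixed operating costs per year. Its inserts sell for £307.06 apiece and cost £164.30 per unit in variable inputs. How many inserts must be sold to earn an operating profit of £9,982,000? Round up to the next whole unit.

Contribution margin per unit = £307.06 − £164.30 = £142.76.
Need Q such that Q × £142.76 − £7,329,800 = £9,982,000, i.e. Q = £17,311,800 / £142.76 = 121,265.06 → 121,266.

121,266 inserts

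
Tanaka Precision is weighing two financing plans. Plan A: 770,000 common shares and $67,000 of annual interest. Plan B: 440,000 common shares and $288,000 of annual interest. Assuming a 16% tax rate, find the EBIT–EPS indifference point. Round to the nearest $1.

Set EPS_A = EPS_B: (EBIT − $67,000)(1 − 0.16) ÷ 770,000 = (EBIT − $288,000)(1 − 0.16) ÷ 440,000.
The (1 − t) factor cancels: (EBIT − 67,000) × 440,000 = (EBIT − 288,000) × 770,000.
EBIT × (770,000 − 440,000) = 288,000 × 770,000 − 67,000 × 440,000 = 192,280,000,000, so EBIT = 192,280,000,000 ÷ 330,000 = 582,666.67.

$582,667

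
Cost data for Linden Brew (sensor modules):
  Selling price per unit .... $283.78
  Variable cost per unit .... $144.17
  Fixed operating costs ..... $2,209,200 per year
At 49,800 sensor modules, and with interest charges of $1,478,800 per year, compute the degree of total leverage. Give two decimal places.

2.13

At 49,800 units, contribution = 49,800 × $139.61 = $6,952,578.00.
Operating income = contribution − fixed costs = $6,952,578.00 − $2,209,200 = $4,743,378.00. Interest = $1,478,800.00, so EBIT − I = $3,264,578.00.
DCL = contribution ÷ (EBIT − I) = $6,952,578.00 ÷ $3,264,578.00 = 2.1297.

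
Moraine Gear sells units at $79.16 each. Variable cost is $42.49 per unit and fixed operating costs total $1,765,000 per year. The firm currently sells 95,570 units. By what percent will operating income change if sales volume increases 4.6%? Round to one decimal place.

Contribution at this volume is 95,570 × $36.67 = $3,504,551.90.
Subtracting fixed costs: EBIT = $3,504,551.90 − $1,765,000 = $1,739,551.90.
Degree of operating leverage = $3,504,551.90 / $1,739,551.90 = 2.0146.
%ΔEBIT = DOL × %ΔSales = 2.0146 × +4.6% = +9.3%.

+9.3%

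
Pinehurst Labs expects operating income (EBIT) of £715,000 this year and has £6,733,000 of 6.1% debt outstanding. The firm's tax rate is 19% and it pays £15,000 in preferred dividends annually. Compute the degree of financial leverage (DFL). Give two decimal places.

Annual interest charges come to £410,713.00.
Preferred dividends grossed up pre-tax: £15,000 / (1 − 0.19) = £18,518.52.
DFL = EBIT ÷ [EBIT − I − D_p/(1−t)] = £715,000 ÷ [£715,000 − £410,713.00 − £18,518.52] = £715,000 ÷ £285,768.48 = 2.5020.

2.50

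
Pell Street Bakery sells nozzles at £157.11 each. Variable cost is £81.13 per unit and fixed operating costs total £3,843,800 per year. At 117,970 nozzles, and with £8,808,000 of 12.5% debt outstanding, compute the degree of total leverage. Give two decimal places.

2.23

At 117,970 units, contribution = 117,970 × £75.98 = £8,963,360.60.
Operating income = contribution − fixed costs = £8,963,360.60 − £3,843,800 = £5,119,560.60. Interest = £1,101,000.00, so EBIT − I = £4,018,560.60.
Degree of total leverage = total CM / (EBIT − interest) = £8,963,360.60 / £4,018,560.60 = 2.2305.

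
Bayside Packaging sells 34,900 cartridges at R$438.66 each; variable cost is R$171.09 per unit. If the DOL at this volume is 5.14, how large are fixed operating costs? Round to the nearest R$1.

Contribution at this volume is 34,900 × R$267.57 = R$9,338,193.00.
DOL = contribution / EBIT, so EBIT = R$9,338,193.00 / 5.14 = R$1,816,769.07.
And FC = contribution − EBIT = R$9,338,193.00 − R$1,816,769.07 = R$7,521,424.

R$7,521,424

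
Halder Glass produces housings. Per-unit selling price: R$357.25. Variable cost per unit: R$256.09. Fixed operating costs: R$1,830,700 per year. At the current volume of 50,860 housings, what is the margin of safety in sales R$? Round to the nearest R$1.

Contribution margin per unit = R$357.25 − R$256.09 = R$101.16. Break-even units = R$1,830,700 ÷ R$101.16 = 18,097.07; break-even revenue = 18,097.07 × R$357.25 = R$6,465,179.67.
Actual sales revenue = 50,860 × R$357.25 = R$18,169,735.00.
Margin of safety = R$18,169,735.00 − R$6,465,179.67 = R$11,704,555.

R$11,704,555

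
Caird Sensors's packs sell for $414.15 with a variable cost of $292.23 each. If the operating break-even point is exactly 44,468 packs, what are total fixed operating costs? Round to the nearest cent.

$5,421,538.56

Each unit contributes $414.15 − $292.23 = $121.92.
Since BE = FC / CM, FC = 44,468 × $121.92 = $5,421,538.56.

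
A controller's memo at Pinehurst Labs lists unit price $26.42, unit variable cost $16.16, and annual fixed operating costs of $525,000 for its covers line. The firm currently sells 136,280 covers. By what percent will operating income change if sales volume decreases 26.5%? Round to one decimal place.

Contribution at this volume is 136,280 × $10.26 = $1,398,232.80.
EBIT = $1,398,232.80 − $525,000 = $873,232.80.
DOL = contribution ÷ EBIT = $1,398,232.80 ÷ $873,232.80 = 1.6012.
Operating income changes by 1.6012 × -26.5% = -42.4%.

-42.4%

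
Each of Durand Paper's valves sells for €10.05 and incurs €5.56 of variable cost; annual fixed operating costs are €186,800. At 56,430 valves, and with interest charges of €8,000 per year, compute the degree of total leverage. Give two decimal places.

At 56,430 units, contribution = 56,430 × €4.49 = €253,370.70.
EBIT = €253,370.70 − €186,800 = €66,570.70. Interest = €8,000.00, so EBIT − I = €58,570.70.
DCL = contribution ÷ (EBIT − I) = €253,370.70 ÷ €58,570.70 = 4.3259.

4.33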